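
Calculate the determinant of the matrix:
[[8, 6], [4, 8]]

For a 2×2 matrix [[a, b], [c, d]], det = ad - bc
det = (8)(8) - (6)(4) = 64 - 24 = 40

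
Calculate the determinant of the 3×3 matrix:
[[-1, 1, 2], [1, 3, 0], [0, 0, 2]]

Expansion along first row:
det = -1·det([[3,0],[0,2]]) - 1·det([[1,0],[0,2]]) + 2·det([[1,3],[0,0]])
    = -1·(3·2 - 0·0) - 1·(1·2 - 0·0) + 2·(1·0 - 3·0)
    = -1·6 - 1·2 + 2·0
    = -6 + -2 + 0 = -8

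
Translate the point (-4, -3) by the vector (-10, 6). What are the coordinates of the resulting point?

Translation by (-10, 6) (homogeneous matrix [[1, 0, -10], [0, 1, 6], [0, 0, 1]]):
x' = -4 + -10 = -14
y' = -3 + 6 = 3
Result: (-14, 3)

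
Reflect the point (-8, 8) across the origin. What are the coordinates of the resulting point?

Reflection across origin: (-8, 8) → (8, -8)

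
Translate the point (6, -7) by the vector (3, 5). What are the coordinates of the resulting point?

Translation by (3, 5) (homogeneous matrix [[1, 0, 3], [0, 1, 5], [0, 0, 1]]):
x' = 6 + 3 = 9
y' = -7 + 5 = -2
Result: (9, -2)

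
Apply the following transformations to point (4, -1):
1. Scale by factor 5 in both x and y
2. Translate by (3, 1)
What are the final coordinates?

Step 1: Scale (4, -1) by 5 → (20, -5)
Step 2: Translate by (3, 1) → (23, -4)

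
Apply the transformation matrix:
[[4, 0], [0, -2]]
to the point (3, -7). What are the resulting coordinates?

Matrix multiplication:
[[4, 0], [0, -2]] × [3, -7]ᵀ
= [(4)(3) + (0)(-7), (0)(3) + (-2)(-7)]ᵀ
= [12, 14]ᵀ
Result: (12, 14)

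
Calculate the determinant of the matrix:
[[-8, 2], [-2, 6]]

For a 2×2 matrix [[a, b], [c, d]], det = ad - bc
det = (-8)(6) - (2)(-2) = -48 - -4 = -44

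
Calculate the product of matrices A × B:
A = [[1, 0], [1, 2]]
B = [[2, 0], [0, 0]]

Matrix multiplication:
C[0][0] = 1×2 + 0×0 = 2
C[0][1] = 1×0 + 0×0 = 0
C[1][0] = 1×2 + 2×0 = 2
C[1][1] = 1×0 + 2×0 = 0
Result: [[2, 0], [2, 0]]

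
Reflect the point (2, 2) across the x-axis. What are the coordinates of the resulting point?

Reflection across x-axis: (2, 2) → (2, -2)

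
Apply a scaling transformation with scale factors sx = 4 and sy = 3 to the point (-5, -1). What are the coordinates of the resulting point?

Scaling matrix:
[[4, 0], [0, 3]]
Result: (-5 × 4, -1 × 3) = (-20, -3)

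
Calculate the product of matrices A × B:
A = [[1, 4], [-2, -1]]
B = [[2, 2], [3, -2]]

Matrix multiplication:
C[0][0] = 1×2 + 4×3 = 14
C[0][1] = 1×2 + 4×-2 = -6
C[1][0] = -2×2 + -1×3 = -7
C[1][1] = -2×2 + -1×-2 = -2
Result: [[14, -6], [-7, -2]]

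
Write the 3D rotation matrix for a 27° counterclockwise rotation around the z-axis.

Rotation matrix for counterclockwise 27° around z-axis:
cos(27°) = 0.8910, sin(27°) = 0.4540
Result: [[0.8910, -0.4540, 0], [0.4540, 0.8910, 0], [0, 0, 1]]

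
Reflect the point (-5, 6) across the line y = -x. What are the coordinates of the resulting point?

Reflection across line y = -x: (-5, 6) → (-6, 5)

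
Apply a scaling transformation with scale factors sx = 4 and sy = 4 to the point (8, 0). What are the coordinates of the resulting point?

Scaling matrix:
[[4, 0], [0, 4]]
Result: (8 × 4, 0 × 4) = (32, 0)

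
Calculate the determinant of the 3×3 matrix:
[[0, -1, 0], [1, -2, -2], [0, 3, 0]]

Expansion along first row:
det = 0·det([[-2,-2],[3,0]]) - -1·det([[1,-2],[0,0]]) + 0·det([[1,-2],[0,3]])
    = 0·(-2·0 - -2·3) - -1·(1·0 - -2·0) + 0·(1·3 - -2·0)
    = 0·6 - -1·0 + 0·3
    = 0 + 0 + 0 = 0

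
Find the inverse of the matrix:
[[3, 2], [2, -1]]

For [[a,b],[c,d]], inverse = (1/det)·[[d,-b],[-c,a]]
det = (3)(-1) - (2)(2) = -3 - 4 = -7
Inverse = (1/-7)·[[-1, -2], [-2, 3]]
= [[1/7, 2/7], [2/7, -3/7]]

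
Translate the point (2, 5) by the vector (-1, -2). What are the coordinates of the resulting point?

Translation by (-1, -2) (homogeneous matrix [[1, 0, -1], [0, 1, -2], [0, 0, 1]]):
x' = 2 + -1 = 1
y' = 5 + -2 = 3
Result: (1, 3)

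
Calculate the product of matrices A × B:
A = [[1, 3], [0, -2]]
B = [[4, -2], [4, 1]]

Matrix multiplication:
C[0][0] = 1×4 + 3×4 = 16
C[0][1] = 1×-2 + 3×1 = 1
C[1][0] = 0×4 + -2×4 = -8
C[1][1] = 0×-2 + -2×1 = -2
Result: [[16, 1], [-8, -2]]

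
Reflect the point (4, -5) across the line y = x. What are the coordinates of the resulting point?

Reflection across line y = x: (4, -5) → (-5, 4)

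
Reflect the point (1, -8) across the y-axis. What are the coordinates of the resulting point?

Reflection across y-axis: (1, -8) → (-1, -8)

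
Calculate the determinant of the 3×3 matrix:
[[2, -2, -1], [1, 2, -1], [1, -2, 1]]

Expansion along first row:
det = 2·det([[2,-1],[-2,1]]) - -2·det([[1,-1],[1,1]]) + -1·det([[1,2],[1,-2]])
    = 2·(2·1 - -1·-2) - -2·(1·1 - -1·1) + -1·(1·-2 - 2·1)
    = 2·0 - -2·2 + -1·-4
    = 0 + 4 + 4 = 8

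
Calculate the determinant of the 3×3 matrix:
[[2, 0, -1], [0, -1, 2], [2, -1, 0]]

Expansion along first row:
det = 2·det([[-1,2],[-1,0]]) - 0·det([[0,2],[2,0]]) + -1·det([[0,-1],[2,-1]])
    = 2·(-1·0 - 2·-1) - 0·(0·0 - 2·2) + -1·(0·-1 - -1·2)
    = 2·2 - 0·-4 + -1·2
    = 4 + 0 + -2 = 2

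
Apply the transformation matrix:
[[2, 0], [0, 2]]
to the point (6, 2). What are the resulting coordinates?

Matrix multiplication:
[[2, 0], [0, 2]] × [6, 2]ᵀ
= [(2)(6) + (0)(2), (0)(6) + (2)(2)]ᵀ
= [12, 4]ᵀ
Result: (12, 4)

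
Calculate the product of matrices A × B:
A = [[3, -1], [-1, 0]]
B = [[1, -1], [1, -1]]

Matrix multiplication:
C[0][0] = 3×1 + -1×1 = 2
C[0][1] = 3×-1 + -1×-1 = -2
C[1][0] = -1×1 + 0×1 = -1
C[1][1] = -1×-1 + 0×-1 = 1
Result: [[2, -2], [-1, 1]]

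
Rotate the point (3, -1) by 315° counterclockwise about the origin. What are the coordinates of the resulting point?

Rotation matrix for 315°: [[cos 315°, -sin 315°], [sin 315°, cos 315°]] ≈ [[0.707107, 0.707107], [-0.707107, 0.707107]]
[[0.707107, 0.707107], [-0.707107, 0.707107]] × [3, -1]ᵀ ≈ [1.4142, -2.8284]ᵀ
Result: (1.4142, -2.8284)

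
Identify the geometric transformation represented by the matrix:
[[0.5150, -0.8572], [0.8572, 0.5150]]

This matrix represents: rotation by 59° counterclockwise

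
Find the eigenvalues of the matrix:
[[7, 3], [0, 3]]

Characteristic equation: det(A - λI) = 0
λ² - (trace)λ + (det) = 0
trace = 7 + 3 = 10, det = (7)(3) - (3)(0) = 21
λ² - (10)λ + (21) = 0
λ = (10 ± √((10)² - 4·(21))) / 2 = (10 ± √16) / 2
Solving: λ = 3, 7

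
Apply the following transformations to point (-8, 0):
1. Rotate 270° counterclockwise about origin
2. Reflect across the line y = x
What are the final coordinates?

Step 1: Rotate 270° → (0, 8)
Step 2: Reflect across line y = x → (8, 0)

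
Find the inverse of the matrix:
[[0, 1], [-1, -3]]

For [[a,b],[c,d]], inverse = (1/det)·[[d,-b],[-c,a]]
det = (0)(-3) - (1)(-1) = 0 - -1 = 1
Inverse = [[-3, -1], [1, 0]]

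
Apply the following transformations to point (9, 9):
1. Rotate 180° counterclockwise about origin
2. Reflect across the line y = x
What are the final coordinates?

Step 1: Rotate 180° → (-9, -9)
Step 2: Reflect across line y = x → (-9, -9)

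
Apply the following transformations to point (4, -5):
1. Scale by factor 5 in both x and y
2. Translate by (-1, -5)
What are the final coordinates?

Step 1: Scale (4, -5) by 5 → (20, -25)
Step 2: Translate by (-1, -5) → (19, -30)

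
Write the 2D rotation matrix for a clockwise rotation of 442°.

Rotation matrix formula: [[cos θ, -sin θ], [sin θ, cos θ]]
A clockwise rotation by 442° is equivalent to a counterclockwise rotation by -442°.
For θ = -442°:
cos(-442°) = 0.1392
sin(-442°) = -0.9903
Result: [[0.1392, 0.9903], [-0.9903, 0.1392]]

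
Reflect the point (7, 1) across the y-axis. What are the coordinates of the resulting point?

Reflection across y-axis: (7, 1) → (-7, 1)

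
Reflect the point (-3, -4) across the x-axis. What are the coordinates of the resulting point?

Reflection across x-axis: (-3, -4) → (-3, 4)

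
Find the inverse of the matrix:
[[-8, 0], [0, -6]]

For [[a,b],[c,d]], inverse = (1/det)·[[d,-b],[-c,a]]
det = (-8)(-6) - (0)(0) = 48 - 0 = 48
Inverse = (1/48)·[[-6, 0], [0, -8]]
= [[-1/8, 0], [0, -1/6]]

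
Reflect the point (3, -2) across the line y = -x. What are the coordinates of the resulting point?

Reflection across line y = -x: (3, -2) → (2, -3)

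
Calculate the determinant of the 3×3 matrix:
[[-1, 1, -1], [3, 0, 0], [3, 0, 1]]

Expansion along first row:
det = -1·det([[0,0],[0,1]]) - 1·det([[3,0],[3,1]]) + -1·det([[3,0],[3,0]])
    = -1·(0·1 - 0·0) - 1·(3·1 - 0·3) + -1·(3·0 - 0·3)
    = -1·0 - 1·3 + -1·0
    = 0 + -3 + 0 = -3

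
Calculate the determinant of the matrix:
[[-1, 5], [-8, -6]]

For a 2×2 matrix [[a, b], [c, d]], det = ad - bc
det = (-1)(-6) - (5)(-8) = 6 - -40 = 46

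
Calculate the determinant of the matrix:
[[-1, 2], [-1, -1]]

For a 2×2 matrix [[a, b], [c, d]], det = ad - bc
det = (-1)(-1) - (2)(-1) = 1 - -2 = 3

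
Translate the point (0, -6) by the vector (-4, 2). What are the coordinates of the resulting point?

Translation by (-4, 2) (homogeneous matrix [[1, 0, -4], [0, 1, 2], [0, 0, 1]]):
x' = 0 + -4 = -4
y' = -6 + 2 = -4
Result: (-4, -4)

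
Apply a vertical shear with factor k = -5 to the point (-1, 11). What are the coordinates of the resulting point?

Shear matrix for vertical shear with factor k = -5:
[[1, 0], [-5, 1]]
Result: (-1, 11) → (-1, 16)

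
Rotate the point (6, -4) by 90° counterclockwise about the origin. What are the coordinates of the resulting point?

Rotation matrix for 90°: [[cos 90°, -sin 90°], [sin 90°, cos 90°]] = [[0, -1], [1, 0]]
[[0, -1], [1, 0]] × [6, -4]ᵀ = [4, 6]ᵀ
Result: (4, 6)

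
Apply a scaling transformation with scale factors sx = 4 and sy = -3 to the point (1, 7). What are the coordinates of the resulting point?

Scaling matrix:
[[4, 0], [0, -3]]
Result: (1 × 4, 7 × -3) = (4, -21)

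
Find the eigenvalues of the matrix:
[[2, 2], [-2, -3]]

Characteristic equation: det(A - λI) = 0
λ² - (trace)λ + (det) = 0
trace = 2 + -3 = -1, det = (2)(-3) - (2)(-2) = -2
λ² - (-1)λ + (-2) = 0
λ = (-1 ± √((-1)² - 4·(-2))) / 2 = (-1 ± √9) / 2
Solving: λ = -2, 1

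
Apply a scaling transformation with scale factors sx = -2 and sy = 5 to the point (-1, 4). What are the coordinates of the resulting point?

Scaling matrix:
[[-2, 0], [0, 5]]
Result: (-1 × -2, 4 × 5) = (2, 20)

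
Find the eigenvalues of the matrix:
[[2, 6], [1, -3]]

Characteristic equation: det(A - λI) = 0
λ² - (trace)λ + (det) = 0
trace = 2 + -3 = -1, det = (2)(-3) - (6)(1) = -12
λ² - (-1)λ + (-12) = 0
λ = (-1 ± √((-1)² - 4·(-12))) / 2 = (-1 ± √49) / 2
Solving: λ = -4, 3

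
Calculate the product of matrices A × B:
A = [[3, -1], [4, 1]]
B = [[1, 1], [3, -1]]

Matrix multiplication:
C[0][0] = 3×1 + -1×3 = 0
C[0][1] = 3×1 + -1×-1 = 4
C[1][0] = 4×1 + 1×3 = 7
C[1][1] = 4×1 + 1×-1 = 3
Result: [[0, 4], [7, 3]]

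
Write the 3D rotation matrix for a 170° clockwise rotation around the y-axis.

Rotation matrix for clockwise 170° around y-axis:
A clockwise rotation by 170° is a counterclockwise rotation by -170°.
cos(-170°) = -0.9848, sin(-170°) = -0.1736
Result: [[-0.9848, 0, -0.1736], [0, 1, 0], [0.1736, 0, -0.9848]]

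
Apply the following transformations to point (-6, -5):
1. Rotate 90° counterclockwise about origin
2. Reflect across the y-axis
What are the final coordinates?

Step 1: Rotate 90° → (5, -6)
Step 2: Reflect across y-axis → (-5, -6)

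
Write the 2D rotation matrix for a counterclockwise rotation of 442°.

Rotation matrix formula: [[cos θ, -sin θ], [sin θ, cos θ]]
For θ = 442°:
cos(442°) = 0.1392
sin(442°) = 0.9903
Result: [[0.1392, -0.9903], [0.9903, 0.1392]]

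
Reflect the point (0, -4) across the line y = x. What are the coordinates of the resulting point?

Reflection across line y = x: (0, -4) → (-4, 0)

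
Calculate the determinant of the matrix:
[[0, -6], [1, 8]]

For a 2×2 matrix [[a, b], [c, d]], det = ad - bc
det = (0)(8) - (-6)(1) = 0 - -6 = 6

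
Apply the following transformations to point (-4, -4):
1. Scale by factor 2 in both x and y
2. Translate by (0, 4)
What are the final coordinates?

Step 1: Scale (-4, -4) by 2 → (-8, -8)
Step 2: Translate by (0, 4) → (-8, -4)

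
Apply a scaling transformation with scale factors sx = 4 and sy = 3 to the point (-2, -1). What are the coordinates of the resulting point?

Scaling matrix:
[[4, 0], [0, 3]]
Result: (-2 × 4, -1 × 3) = (-8, -3)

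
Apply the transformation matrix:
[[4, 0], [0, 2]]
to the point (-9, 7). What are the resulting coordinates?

Matrix multiplication:
[[4, 0], [0, 2]] × [-9, 7]ᵀ
= [(4)(-9) + (0)(7), (0)(-9) + (2)(7)]ᵀ
= [-36, 14]ᵀ
Result: (-36, 14)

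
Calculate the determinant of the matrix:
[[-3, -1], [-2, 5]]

For a 2×2 matrix [[a, b], [c, d]], det = ad - bc
det = (-3)(5) - (-1)(-2) = -15 - 2 = -17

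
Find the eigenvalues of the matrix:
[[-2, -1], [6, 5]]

Characteristic equation: det(A - λI) = 0
λ² - (trace)λ + (det) = 0
trace = -2 + 5 = 3, det = (-2)(5) - (-1)(6) = -4
λ² - (3)λ + (-4) = 0
λ = (3 ± √((3)² - 4·(-4))) / 2 = (3 ± √25) / 2
Solving: λ = -1, 4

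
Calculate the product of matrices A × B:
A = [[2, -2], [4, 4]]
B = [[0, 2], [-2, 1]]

Matrix multiplication:
C[0][0] = 2×0 + -2×-2 = 4
C[0][1] = 2×2 + -2×1 = 2
C[1][0] = 4×0 + 4×-2 = -8
C[1][1] = 4×2 + 4×1 = 12
Result: [[4, 2], [-8, 12]]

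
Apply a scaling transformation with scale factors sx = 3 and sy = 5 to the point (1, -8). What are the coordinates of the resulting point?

Scaling matrix:
[[3, 0], [0, 5]]
Result: (1 × 3, -8 × 5) = (3, -40)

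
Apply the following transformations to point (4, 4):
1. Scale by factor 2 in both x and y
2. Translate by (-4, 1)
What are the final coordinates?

Step 1: Scale (4, 4) by 2 → (8, 8)
Step 2: Translate by (-4, 1) → (4, 9)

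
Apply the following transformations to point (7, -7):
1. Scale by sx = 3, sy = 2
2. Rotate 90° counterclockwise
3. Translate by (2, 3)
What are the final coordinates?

Step 1: Scale → (21, -14)
Step 2: Rotate 90° → (14, 21)
Step 3: Translate → (16, 24)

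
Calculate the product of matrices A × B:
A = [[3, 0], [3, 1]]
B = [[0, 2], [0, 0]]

Matrix multiplication:
C[0][0] = 3×0 + 0×0 = 0
C[0][1] = 3×2 + 0×0 = 6
C[1][0] = 3×0 + 1×0 = 0
C[1][1] = 3×2 + 1×0 = 6
Result: [[0, 6], [0, 6]]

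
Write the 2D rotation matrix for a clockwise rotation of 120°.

Rotation matrix formula: [[cos θ, -sin θ], [sin θ, cos θ]]
A clockwise rotation by 120° is equivalent to a counterclockwise rotation by -120°.
For θ = -120°:
cos(-120°) = -1/2
sin(-120°) = -√3/2
Result: [[-1/2, √3/2], [-√3/2, -1/2]]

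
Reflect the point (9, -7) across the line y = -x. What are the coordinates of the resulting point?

Reflection across line y = -x: (9, -7) → (7, -9)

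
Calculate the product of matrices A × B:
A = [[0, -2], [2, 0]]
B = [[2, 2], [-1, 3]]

Matrix multiplication:
C[0][0] = 0×2 + -2×-1 = 2
C[0][1] = 0×2 + -2×3 = -6
C[1][0] = 2×2 + 0×-1 = 4
C[1][1] = 2×2 + 0×3 = 4
Result: [[2, -6], [4, 4]]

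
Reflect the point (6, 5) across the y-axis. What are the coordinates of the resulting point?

Reflection across y-axis: (6, 5) → (-6, 5)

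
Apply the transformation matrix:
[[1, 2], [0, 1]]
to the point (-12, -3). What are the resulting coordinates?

Matrix multiplication:
[[1, 2], [0, 1]] × [-12, -3]ᵀ
= [(1)(-12) + (2)(-3), (0)(-12) + (1)(-3)]ᵀ
= [-18, -3]ᵀ
Result: (-18, -3)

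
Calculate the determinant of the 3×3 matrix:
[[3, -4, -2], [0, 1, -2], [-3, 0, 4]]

Expansion along first row:
det = 3·det([[1,-2],[0,4]]) - -4·det([[0,-2],[-3,4]]) + -2·det([[0,1],[-3,0]])
    = 3·(1·4 - -2·0) - -4·(0·4 - -2·-3) + -2·(0·0 - 1·-3)
    = 3·4 - -4·-6 + -2·3
    = 12 + -24 + -6 = -18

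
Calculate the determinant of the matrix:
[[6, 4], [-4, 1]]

For a 2×2 matrix [[a, b], [c, d]], det = ad - bc
det = (6)(1) - (4)(-4) = 6 - -16 = 22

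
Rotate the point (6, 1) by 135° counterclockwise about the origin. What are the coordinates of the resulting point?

Rotation matrix for 135°: [[cos 135°, -sin 135°], [sin 135°, cos 135°]] ≈ [[-0.707107, -0.707107], [0.707107, -0.707107]]
[[-0.707107, -0.707107], [0.707107, -0.707107]] × [6, 1]ᵀ ≈ [-4.9497, 3.5355]ᵀ
Result: (-4.9497, 3.5355)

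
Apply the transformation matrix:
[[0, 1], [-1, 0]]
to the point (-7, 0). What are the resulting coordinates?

Matrix multiplication:
[[0, 1], [-1, 0]] × [-7, 0]ᵀ
= [(0)(-7) + (1)(0), (-1)(-7) + (0)(0)]ᵀ
= [0, 7]ᵀ
Result: (0, 7)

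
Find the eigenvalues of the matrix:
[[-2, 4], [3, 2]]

Characteristic equation: det(A - λI) = 0
λ² - (trace)λ + (det) = 0
trace = -2 + 2 = 0, det = (-2)(2) - (4)(3) = -16
λ² - (0)λ + (-16) = 0
λ = (0 ± √((0)² - 4·(-16))) / 2 = (0 ± √64) / 2
Solving: λ = -4, 4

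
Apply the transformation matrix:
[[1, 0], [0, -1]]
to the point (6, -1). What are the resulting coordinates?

Matrix multiplication:
[[1, 0], [0, -1]] × [6, -1]ᵀ
= [(1)(6) + (0)(-1), (0)(6) + (-1)(-1)]ᵀ
= [6, 1]ᵀ
Result: (6, 1)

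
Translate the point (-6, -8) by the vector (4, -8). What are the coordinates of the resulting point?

Translation by (4, -8) (homogeneous matrix [[1, 0, 4], [0, 1, -8], [0, 0, 1]]):
x' = -6 + 4 = -2
y' = -8 + -8 = -16
Result: (-2, -16)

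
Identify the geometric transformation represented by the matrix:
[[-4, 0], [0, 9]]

This matrix represents: non-uniform scaling by sx = -4, sy = 9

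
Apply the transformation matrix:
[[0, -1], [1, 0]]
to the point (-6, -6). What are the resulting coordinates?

Matrix multiplication:
[[0, -1], [1, 0]] × [-6, -6]ᵀ
= [(0)(-6) + (-1)(-6), (1)(-6) + (0)(-6)]ᵀ
= [6, -6]ᵀ
Result: (6, -6)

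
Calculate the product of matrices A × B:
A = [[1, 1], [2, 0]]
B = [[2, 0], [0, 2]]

Matrix multiplication:
C[0][0] = 1×2 + 1×0 = 2
C[0][1] = 1×0 + 1×2 = 2
C[1][0] = 2×2 + 0×0 = 4
C[1][1] = 2×0 + 0×2 = 0
Result: [[2, 2], [4, 0]]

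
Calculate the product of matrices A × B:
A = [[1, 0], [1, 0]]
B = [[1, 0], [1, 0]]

Matrix multiplication:
C[0][0] = 1×1 + 0×1 = 1
C[0][1] = 1×0 + 0×0 = 0
C[1][0] = 1×1 + 0×1 = 1
C[1][1] = 1×0 + 0×0 = 0
Result: [[1, 0], [1, 0]]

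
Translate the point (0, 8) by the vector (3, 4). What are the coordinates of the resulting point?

Translation by (3, 4) (homogeneous matrix [[1, 0, 3], [0, 1, 4], [0, 0, 1]]):
x' = 0 + 3 = 3
y' = 8 + 4 = 12
Result: (3, 12)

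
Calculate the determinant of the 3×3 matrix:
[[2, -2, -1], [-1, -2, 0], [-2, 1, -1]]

Expansion along first row:
det = 2·det([[-2,0],[1,-1]]) - -2·det([[-1,0],[-2,-1]]) + -1·det([[-1,-2],[-2,1]])
    = 2·(-2·-1 - 0·1) - -2·(-1·-1 - 0·-2) + -1·(-1·1 - -2·-2)
    = 2·2 - -2·1 + -1·-5
    = 4 + 2 + 5 = 11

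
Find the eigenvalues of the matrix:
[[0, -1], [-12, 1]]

Characteristic equation: det(A - λI) = 0
λ² - (trace)λ + (det) = 0
trace = 0 + 1 = 1, det = (0)(1) - (-1)(-12) = -12
λ² - (1)λ + (-12) = 0
λ = (1 ± √((1)² - 4·(-12))) / 2 = (1 ± √49) / 2
Solving: λ = -3, 4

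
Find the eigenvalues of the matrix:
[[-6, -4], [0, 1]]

Characteristic equation: det(A - λI) = 0
λ² - (trace)λ + (det) = 0
trace = -6 + 1 = -5, det = (-6)(1) - (-4)(0) = -6
λ² - (-5)λ + (-6) = 0
λ = (-5 ± √((-5)² - 4·(-6))) / 2 = (-5 ± √49) / 2
Solving: λ = -6, 1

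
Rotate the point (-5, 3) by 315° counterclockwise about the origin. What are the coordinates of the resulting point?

Rotation matrix for 315°: [[cos 315°, -sin 315°], [sin 315°, cos 315°]] ≈ [[0.707107, 0.707107], [-0.707107, 0.707107]]
[[0.707107, 0.707107], [-0.707107, 0.707107]] × [-5, 3]ᵀ ≈ [-1.4142, 5.6569]ᵀ
Result: (-1.4142, 5.6569)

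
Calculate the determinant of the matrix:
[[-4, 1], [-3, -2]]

For a 2×2 matrix [[a, b], [c, d]], det = ad - bc
det = (-4)(-2) - (1)(-3) = 8 - -3 = 11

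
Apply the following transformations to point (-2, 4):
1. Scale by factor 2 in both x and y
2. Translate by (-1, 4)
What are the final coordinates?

Step 1: Scale (-2, 4) by 2 → (-4, 8)
Step 2: Translate by (-1, 4) → (-5, 12)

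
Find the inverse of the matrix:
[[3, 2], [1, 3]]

For [[a,b],[c,d]], inverse = (1/det)·[[d,-b],[-c,a]]
det = (3)(3) - (2)(1) = 9 - 2 = 7
Inverse = (1/7)·[[3, -2], [-1, 3]]
= [[3/7, -2/7], [-1/7, 3/7]]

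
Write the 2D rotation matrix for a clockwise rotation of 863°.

Rotation matrix formula: [[cos θ, -sin θ], [sin θ, cos θ]]
A clockwise rotation by 863° is equivalent to a counterclockwise rotation by -863°.
For θ = -863°:
cos(-863°) = -0.7986
sin(-863°) = -0.6018
Result: [[-0.7986, 0.6018], [-0.6018, -0.7986]]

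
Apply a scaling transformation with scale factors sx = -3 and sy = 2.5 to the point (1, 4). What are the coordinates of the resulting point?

Scaling matrix:
[[-3, 0], [0, 2.50]]
Result: (1 × -3, 4 × 2.5) = (-3, 10)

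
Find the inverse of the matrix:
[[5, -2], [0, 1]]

For [[a,b],[c,d]], inverse = (1/det)·[[d,-b],[-c,a]]
det = (5)(1) - (-2)(0) = 5 - 0 = 5
Inverse = (1/5)·[[1, 2], [0, 5]]
= [[1/5, 2/5], [0, 1]]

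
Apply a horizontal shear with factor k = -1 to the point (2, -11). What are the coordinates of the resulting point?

Shear matrix for horizontal shear with factor k = -1:
[[1, -1], [0, 1]]
Result: (2, -11) → (13, -11)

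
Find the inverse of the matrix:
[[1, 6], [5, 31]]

For [[a,b],[c,d]], inverse = (1/det)·[[d,-b],[-c,a]]
det = (1)(31) - (6)(5) = 31 - 30 = 1
Inverse = [[31, -6], [-5, 1]]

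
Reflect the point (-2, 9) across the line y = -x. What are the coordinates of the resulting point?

Reflection across line y = -x: (-2, 9) → (-9, 2)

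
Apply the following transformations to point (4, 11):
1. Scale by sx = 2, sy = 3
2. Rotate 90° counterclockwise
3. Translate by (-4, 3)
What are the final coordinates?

Step 1: Scale → (8, 33)
Step 2: Rotate 90° → (-33, 8)
Step 3: Translate → (-37, 11)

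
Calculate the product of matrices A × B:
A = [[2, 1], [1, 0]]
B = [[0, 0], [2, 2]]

Matrix multiplication:
C[0][0] = 2×0 + 1×2 = 2
C[0][1] = 2×0 + 1×2 = 2
C[1][0] = 1×0 + 0×2 = 0
C[1][1] = 1×0 + 0×2 = 0
Result: [[2, 2], [0, 0]]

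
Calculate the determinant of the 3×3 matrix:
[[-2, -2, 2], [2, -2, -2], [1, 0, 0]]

Expansion along first row:
det = -2·det([[-2,-2],[0,0]]) - -2·det([[2,-2],[1,0]]) + 2·det([[2,-2],[1,0]])
    = -2·(-2·0 - -2·0) - -2·(2·0 - -2·1) + 2·(2·0 - -2·1)
    = -2·0 - -2·2 + 2·2
    = 0 + 4 + 4 = 8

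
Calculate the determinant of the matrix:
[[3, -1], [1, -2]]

For a 2×2 matrix [[a, b], [c, d]], det = ad - bc
det = (3)(-2) - (-1)(1) = -6 - -1 = -5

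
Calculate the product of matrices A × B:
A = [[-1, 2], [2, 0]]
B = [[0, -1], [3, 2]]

Matrix multiplication:
C[0][0] = -1×0 + 2×3 = 6
C[0][1] = -1×-1 + 2×2 = 5
C[1][0] = 2×0 + 0×3 = 0
C[1][1] = 2×-1 + 0×2 = -2
Result: [[6, 5], [0, -2]]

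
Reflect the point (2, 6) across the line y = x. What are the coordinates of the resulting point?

Reflection across line y = x: (2, 6) → (6, 2)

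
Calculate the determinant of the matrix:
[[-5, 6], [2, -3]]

For a 2×2 matrix [[a, b], [c, d]], det = ad - bc
det = (-5)(-3) - (6)(2) = 15 - 12 = 3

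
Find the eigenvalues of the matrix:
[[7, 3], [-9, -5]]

Characteristic equation: det(A - λI) = 0
λ² - (trace)λ + (det) = 0
trace = 7 + -5 = 2, det = (7)(-5) - (3)(-9) = -8
λ² - (2)λ + (-8) = 0
λ = (2 ± √((2)² - 4·(-8))) / 2 = (2 ± √36) / 2
Solving: λ = -2, 4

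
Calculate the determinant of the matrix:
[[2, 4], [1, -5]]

For a 2×2 matrix [[a, b], [c, d]], det = ad - bc
det = (2)(-5) - (4)(1) = -10 - 4 = -14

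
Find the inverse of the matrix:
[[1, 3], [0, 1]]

For [[a,b],[c,d]], inverse = (1/det)·[[d,-b],[-c,a]]
det = (1)(1) - (3)(0) = 1 - 0 = 1
Inverse = [[1, -3], [0, 1]]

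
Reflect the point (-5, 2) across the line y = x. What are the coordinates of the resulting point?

Reflection across line y = x: (-5, 2) → (2, -5)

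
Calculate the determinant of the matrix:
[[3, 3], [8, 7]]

For a 2×2 matrix [[a, b], [c, d]], det = ad - bc
det = (3)(7) - (3)(8) = 21 - 24 = -3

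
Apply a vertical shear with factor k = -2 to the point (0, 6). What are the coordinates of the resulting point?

Shear matrix for vertical shear with factor k = -2:
[[1, 0], [-2, 1]]
Result: (0, 6) → (0, 6)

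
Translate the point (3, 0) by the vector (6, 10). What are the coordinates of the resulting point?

Translation by (6, 10) (homogeneous matrix [[1, 0, 6], [0, 1, 10], [0, 0, 1]]):
x' = 3 + 6 = 9
y' = 0 + 10 = 10
Result: (9, 10)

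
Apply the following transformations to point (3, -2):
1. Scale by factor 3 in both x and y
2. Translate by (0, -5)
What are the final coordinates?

Step 1: Scale (3, -2) by 3 → (9, -6)
Step 2: Translate by (0, -5) → (9, -11)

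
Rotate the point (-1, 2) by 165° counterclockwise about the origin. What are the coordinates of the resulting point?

Rotation matrix for 165°: [[cos 165°, -sin 165°], [sin 165°, cos 165°]] ≈ [[-0.965926, -0.258819], [0.258819, -0.965926]]
[[-0.965926, -0.258819], [0.258819, -0.965926]] × [-1, 2]ᵀ ≈ [0.4483, -2.1907]ᵀ
Result: (0.4483, -2.1907)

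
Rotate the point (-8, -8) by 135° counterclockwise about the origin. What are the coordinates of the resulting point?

Rotation matrix for 135°: [[cos 135°, -sin 135°], [sin 135°, cos 135°]] ≈ [[-0.707107, -0.707107], [0.707107, -0.707107]]
[[-0.707107, -0.707107], [0.707107, -0.707107]] × [-8, -8]ᵀ ≈ [11.3137, 0]ᵀ
Result: (11.3137, 0)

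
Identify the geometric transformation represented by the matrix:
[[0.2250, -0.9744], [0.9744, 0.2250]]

This matrix represents: rotation by 77° counterclockwise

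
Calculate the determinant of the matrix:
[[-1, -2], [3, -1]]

For a 2×2 matrix [[a, b], [c, d]], det = ad - bc
det = (-1)(-1) - (-2)(3) = 1 - -6 = 7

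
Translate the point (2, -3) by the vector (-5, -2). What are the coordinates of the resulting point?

Translation by (-5, -2) (homogeneous matrix [[1, 0, -5], [0, 1, -2], [0, 0, 1]]):
x' = 2 + -5 = -3
y' = -3 + -2 = -5
Result: (-3, -5)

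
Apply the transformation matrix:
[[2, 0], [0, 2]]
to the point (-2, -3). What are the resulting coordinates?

Matrix multiplication:
[[2, 0], [0, 2]] × [-2, -3]ᵀ
= [(2)(-2) + (0)(-3), (0)(-2) + (2)(-3)]ᵀ
= [-4, -6]ᵀ
Result: (-4, -6)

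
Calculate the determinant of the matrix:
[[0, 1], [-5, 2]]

For a 2×2 matrix [[a, b], [c, d]], det = ad - bc
det = (0)(2) - (1)(-5) = 0 - -5 = 5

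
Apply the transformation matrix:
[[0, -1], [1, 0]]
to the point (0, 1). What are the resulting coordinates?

Matrix multiplication:
[[0, -1], [1, 0]] × [0, 1]ᵀ
= [(0)(0) + (-1)(1), (1)(0) + (0)(1)]ᵀ
= [-1, 0]ᵀ
Result: (-1, 0)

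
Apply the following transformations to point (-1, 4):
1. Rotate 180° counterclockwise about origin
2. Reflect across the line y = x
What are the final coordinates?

Step 1: Rotate 180° → (1, -4)
Step 2: Reflect across line y = x → (-4, 1)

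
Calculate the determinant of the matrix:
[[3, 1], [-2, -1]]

For a 2×2 matrix [[a, b], [c, d]], det = ad - bc
det = (3)(-1) - (1)(-2) = -3 - -2 = -1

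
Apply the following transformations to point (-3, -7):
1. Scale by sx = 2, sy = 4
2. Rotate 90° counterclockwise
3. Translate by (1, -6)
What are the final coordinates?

Step 1: Scale → (-6, -28)
Step 2: Rotate 90° → (28, -6)
Step 3: Translate → (29, -12)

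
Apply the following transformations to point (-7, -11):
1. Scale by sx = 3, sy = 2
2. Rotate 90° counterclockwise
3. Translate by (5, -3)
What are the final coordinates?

Step 1: Scale → (-21, -22)
Step 2: Rotate 90° → (22, -21)
Step 3: Translate → (27, -24)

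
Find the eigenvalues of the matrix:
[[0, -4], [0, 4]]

Characteristic equation: det(A - λI) = 0
λ² - (trace)λ + (det) = 0
trace = 0 + 4 = 4, det = (0)(4) - (-4)(0) = 0
λ² - (4)λ + (0) = 0
λ = (4 ± √((4)² - 4·(0))) / 2 = (4 ± √16) / 2
Solving: λ = 0, 4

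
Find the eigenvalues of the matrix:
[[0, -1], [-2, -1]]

Characteristic equation: det(A - λI) = 0
λ² - (trace)λ + (det) = 0
trace = 0 + -1 = -1, det = (0)(-1) - (-1)(-2) = -2
λ² - (-1)λ + (-2) = 0
λ = (-1 ± √((-1)² - 4·(-2))) / 2 = (-1 ± √9) / 2
Solving: λ = -2, 1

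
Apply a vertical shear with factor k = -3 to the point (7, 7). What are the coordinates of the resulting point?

Shear matrix for vertical shear with factor k = -3:
[[1, 0], [-3, 1]]
Result: (7, 7) → (7, -14)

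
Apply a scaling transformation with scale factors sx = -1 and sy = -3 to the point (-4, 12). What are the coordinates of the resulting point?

Scaling matrix:
[[-1, 0], [0, -3]]
Result: (-4 × -1, 12 × -3) = (4, -36)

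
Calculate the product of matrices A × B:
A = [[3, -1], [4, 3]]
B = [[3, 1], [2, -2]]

Matrix multiplication:
C[0][0] = 3×3 + -1×2 = 7
C[0][1] = 3×1 + -1×-2 = 5
C[1][0] = 4×3 + 3×2 = 18
C[1][1] = 4×1 + 3×-2 = -2
Result: [[7, 5], [18, -2]]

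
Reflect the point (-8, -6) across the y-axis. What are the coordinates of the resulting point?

Reflection across y-axis: (-8, -6) → (8, -6)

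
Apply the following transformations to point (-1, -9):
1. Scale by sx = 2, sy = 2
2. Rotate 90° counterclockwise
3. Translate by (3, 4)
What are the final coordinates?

Step 1: Scale → (-2, -18)
Step 2: Rotate 90° → (18, -2)
Step 3: Translate → (21, 2)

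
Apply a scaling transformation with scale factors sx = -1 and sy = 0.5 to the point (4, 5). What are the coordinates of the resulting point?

Scaling matrix:
[[-1, 0], [0, 0.50]]
Result: (4 × -1, 5 × 0.5) = (-4, 2.5)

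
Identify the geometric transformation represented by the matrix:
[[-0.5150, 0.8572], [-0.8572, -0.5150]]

This matrix represents: rotation by 239° counterclockwise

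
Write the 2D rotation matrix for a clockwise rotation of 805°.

Rotation matrix formula: [[cos θ, -sin θ], [sin θ, cos θ]]
A clockwise rotation by 805° is equivalent to a counterclockwise rotation by -805°.
For θ = -805°:
cos(-805°) = 0.0872
sin(-805°) = -0.9962
Result: [[0.0872, 0.9962], [-0.9962, 0.0872]]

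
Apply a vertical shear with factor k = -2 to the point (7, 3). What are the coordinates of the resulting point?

Shear matrix for vertical shear with factor k = -2:
[[1, 0], [-2, 1]]
Result: (7, 3) → (7, -11)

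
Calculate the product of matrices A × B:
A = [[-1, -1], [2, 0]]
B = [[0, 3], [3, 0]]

Matrix multiplication:
C[0][0] = -1×0 + -1×3 = -3
C[0][1] = -1×3 + -1×0 = -3
C[1][0] = 2×0 + 0×3 = 0
C[1][1] = 2×3 + 0×0 = 6
Result: [[-3, -3], [0, 6]]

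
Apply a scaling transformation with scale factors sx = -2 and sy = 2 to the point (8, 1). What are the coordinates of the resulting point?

Scaling matrix:
[[-2, 0], [0, 2]]
Result: (8 × -2, 1 × 2) = (-16, 2)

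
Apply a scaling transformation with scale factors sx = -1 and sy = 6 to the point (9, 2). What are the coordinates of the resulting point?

Scaling matrix:
[[-1, 0], [0, 6]]
Result: (9 × -1, 2 × 6) = (-9, 12)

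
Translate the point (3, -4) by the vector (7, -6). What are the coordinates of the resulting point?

Translation by (7, -6) (homogeneous matrix [[1, 0, 7], [0, 1, -6], [0, 0, 1]]):
x' = 3 + 7 = 10
y' = -4 + -6 = -10
Result: (10, -10)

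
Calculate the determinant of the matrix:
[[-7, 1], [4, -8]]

For a 2×2 matrix [[a, b], [c, d]], det = ad - bc
det = (-7)(-8) - (1)(4) = 56 - 4 = 52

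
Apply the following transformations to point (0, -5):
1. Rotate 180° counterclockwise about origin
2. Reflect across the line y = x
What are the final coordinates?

Step 1: Rotate 180° → (0, 5)
Step 2: Reflect across line y = x → (5, 0)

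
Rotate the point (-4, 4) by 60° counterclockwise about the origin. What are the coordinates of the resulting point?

Rotation matrix for 60°: [[cos 60°, -sin 60°], [sin 60°, cos 60°]] ≈ [[0.500000, -0.866025], [0.866025, 0.500000]]
[[0.500000, -0.866025], [0.866025, 0.500000]] × [-4, 4]ᵀ ≈ [-5.4641, -1.4641]ᵀ
Result: (-5.4641, -1.4641)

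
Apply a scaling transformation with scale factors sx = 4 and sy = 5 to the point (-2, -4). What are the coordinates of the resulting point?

Scaling matrix:
[[4, 0], [0, 5]]
Result: (-2 × 4, -4 × 5) = (-8, -20)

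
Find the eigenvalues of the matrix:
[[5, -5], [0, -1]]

Characteristic equation: det(A - λI) = 0
λ² - (trace)λ + (det) = 0
trace = 5 + -1 = 4, det = (5)(-1) - (-5)(0) = -5
λ² - (4)λ + (-5) = 0
λ = (4 ± √((4)² - 4·(-5))) / 2 = (4 ± √36) / 2
Solving: λ = -1, 5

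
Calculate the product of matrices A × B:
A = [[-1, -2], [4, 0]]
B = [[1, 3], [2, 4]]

Matrix multiplication:
C[0][0] = -1×1 + -2×2 = -5
C[0][1] = -1×3 + -2×4 = -11
C[1][0] = 4×1 + 0×2 = 4
C[1][1] = 4×3 + 0×4 = 12
Result: [[-5, -11], [4, 12]]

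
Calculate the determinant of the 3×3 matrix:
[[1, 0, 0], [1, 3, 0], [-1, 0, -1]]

Expansion along first row:
det = 1·det([[3,0],[0,-1]]) - 0·det([[1,0],[-1,-1]]) + 0·det([[1,3],[-1,0]])
    = 1·(3·-1 - 0·0) - 0·(1·-1 - 0·-1) + 0·(1·0 - 3·-1)
    = 1·-3 - 0·-1 + 0·3
    = -3 + 0 + 0 = -3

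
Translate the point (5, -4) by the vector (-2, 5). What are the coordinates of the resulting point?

Translation by (-2, 5) (homogeneous matrix [[1, 0, -2], [0, 1, 5], [0, 0, 1]]):
x' = 5 + -2 = 3
y' = -4 + 5 = 1
Result: (3, 1)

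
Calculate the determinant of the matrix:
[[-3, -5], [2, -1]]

For a 2×2 matrix [[a, b], [c, d]], det = ad - bc
det = (-3)(-1) - (-5)(2) = 3 - -10 = 13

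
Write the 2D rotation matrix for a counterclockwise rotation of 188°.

Rotation matrix formula: [[cos θ, -sin θ], [sin θ, cos θ]]
For θ = 188°:
cos(188°) = -0.9903
sin(188°) = -0.1392
Result: [[-0.9903, 0.1392], [-0.1392, -0.9903]]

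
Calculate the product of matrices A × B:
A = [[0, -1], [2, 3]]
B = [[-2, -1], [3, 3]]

Matrix multiplication:
C[0][0] = 0×-2 + -1×3 = -3
C[0][1] = 0×-1 + -1×3 = -3
C[1][0] = 2×-2 + 3×3 = 5
C[1][1] = 2×-1 + 3×3 = 7
Result: [[-3, -3], [5, 7]]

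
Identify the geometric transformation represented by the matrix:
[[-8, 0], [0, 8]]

This matrix represents: non-uniform scaling by sx = -8, sy = 8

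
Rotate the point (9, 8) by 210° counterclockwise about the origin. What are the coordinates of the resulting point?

Rotation matrix for 210°: [[cos 210°, -sin 210°], [sin 210°, cos 210°]] ≈ [[-0.866025, 0.500000], [-0.500000, -0.866025]]
[[-0.866025, 0.500000], [-0.500000, -0.866025]] × [9, 8]ᵀ ≈ [-3.7942, -11.4282]ᵀ
Result: (-3.7942, -11.4282)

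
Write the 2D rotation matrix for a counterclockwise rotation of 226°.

Rotation matrix formula: [[cos θ, -sin θ], [sin θ, cos θ]]
For θ = 226°:
cos(226°) = -0.6947
sin(226°) = -0.7193
Result: [[-0.6947, 0.7193], [-0.7193, -0.6947]]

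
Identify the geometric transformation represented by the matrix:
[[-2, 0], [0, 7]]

This matrix represents: non-uniform scaling by sx = -2, sy = 7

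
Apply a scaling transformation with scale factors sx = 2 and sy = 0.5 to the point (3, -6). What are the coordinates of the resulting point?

Scaling matrix:
[[2, 0], [0, 0.50]]
Result: (3 × 2, -6 × 0.5) = (6, -3)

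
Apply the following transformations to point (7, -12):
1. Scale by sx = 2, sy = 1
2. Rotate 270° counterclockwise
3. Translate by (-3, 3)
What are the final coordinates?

Step 1: Scale → (14, -12)
Step 2: Rotate 270° → (-12, -14)
Step 3: Translate → (-15, -11)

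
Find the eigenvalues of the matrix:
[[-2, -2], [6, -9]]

Characteristic equation: det(A - λI) = 0
λ² - (trace)λ + (det) = 0
trace = -2 + -9 = -11, det = (-2)(-9) - (-2)(6) = 30
λ² - (-11)λ + (30) = 0
λ = (-11 ± √((-11)² - 4·(30))) / 2 = (-11 ± √1) / 2
Solving: λ = -6, -5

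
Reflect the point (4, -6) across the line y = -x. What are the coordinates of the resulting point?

Reflection across line y = -x: (4, -6) → (6, -4)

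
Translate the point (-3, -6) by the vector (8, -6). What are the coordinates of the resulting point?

Translation by (8, -6) (homogeneous matrix [[1, 0, 8], [0, 1, -6], [0, 0, 1]]):
x' = -3 + 8 = 5
y' = -6 + -6 = -12
Result: (5, -12)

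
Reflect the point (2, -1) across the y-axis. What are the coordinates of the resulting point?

Reflection across y-axis: (2, -1) → (-2, -1)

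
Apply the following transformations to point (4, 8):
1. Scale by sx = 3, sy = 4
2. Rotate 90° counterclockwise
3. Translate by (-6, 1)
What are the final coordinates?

Step 1: Scale → (12, 32)
Step 2: Rotate 90° → (-32, 12)
Step 3: Translate → (-38, 13)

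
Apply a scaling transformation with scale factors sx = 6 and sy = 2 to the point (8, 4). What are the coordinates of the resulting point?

Scaling matrix:
[[6, 0], [0, 2]]
Result: (8 × 6, 4 × 2) = (48, 8)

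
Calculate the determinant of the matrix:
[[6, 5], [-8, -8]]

For a 2×2 matrix [[a, b], [c, d]], det = ad - bc
det = (6)(-8) - (5)(-8) = -48 - -40 = -8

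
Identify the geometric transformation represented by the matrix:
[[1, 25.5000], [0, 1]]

This matrix represents: horizontal shear with factor 25.5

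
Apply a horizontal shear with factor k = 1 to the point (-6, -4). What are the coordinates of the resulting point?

Shear matrix for horizontal shear with factor k = 1:
[[1, 1], [0, 1]]
Result: (-6, -4) → (-10, -4)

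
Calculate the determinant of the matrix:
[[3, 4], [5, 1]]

For a 2×2 matrix [[a, b], [c, d]], det = ad - bc
det = (3)(1) - (4)(5) = 3 - 20 = -17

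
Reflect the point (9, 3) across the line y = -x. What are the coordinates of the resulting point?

Reflection across line y = -x: (9, 3) → (-3, -9)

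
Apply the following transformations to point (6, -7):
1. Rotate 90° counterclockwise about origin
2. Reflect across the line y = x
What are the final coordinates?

Step 1: Rotate 90° → (7, 6)
Step 2: Reflect across line y = x → (6, 7)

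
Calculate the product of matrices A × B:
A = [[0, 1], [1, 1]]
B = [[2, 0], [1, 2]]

Matrix multiplication:
C[0][0] = 0×2 + 1×1 = 1
C[0][1] = 0×0 + 1×2 = 2
C[1][0] = 1×2 + 1×1 = 3
C[1][1] = 1×0 + 1×2 = 2
Result: [[1, 2], [3, 2]]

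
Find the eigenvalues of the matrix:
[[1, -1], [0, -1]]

Characteristic equation: det(A - λI) = 0
λ² - (trace)λ + (det) = 0
trace = 1 + -1 = 0, det = (1)(-1) - (-1)(0) = -1
λ² - (0)λ + (-1) = 0
λ = (0 ± √((0)² - 4·(-1))) / 2 = (0 ± √4) / 2
Solving: λ = -1, 1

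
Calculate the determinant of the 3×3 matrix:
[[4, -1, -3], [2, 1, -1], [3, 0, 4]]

Expansion along first row:
det = 4·det([[1,-1],[0,4]]) - -1·det([[2,-1],[3,4]]) + -3·det([[2,1],[3,0]])
    = 4·(1·4 - -1·0) - -1·(2·4 - -1·3) + -3·(2·0 - 1·3)
    = 4·4 - -1·11 + -3·-3
    = 16 + 11 + 9 = 36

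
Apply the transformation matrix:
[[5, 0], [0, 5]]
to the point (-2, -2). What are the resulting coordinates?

Matrix multiplication:
[[5, 0], [0, 5]] × [-2, -2]ᵀ
= [(5)(-2) + (0)(-2), (0)(-2) + (5)(-2)]ᵀ
= [-10, -10]ᵀ
Result: (-10, -10)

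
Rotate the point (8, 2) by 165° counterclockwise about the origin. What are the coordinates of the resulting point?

Rotation matrix for 165°: [[cos 165°, -sin 165°], [sin 165°, cos 165°]] ≈ [[-0.965926, -0.258819], [0.258819, -0.965926]]
[[-0.965926, -0.258819], [0.258819, -0.965926]] × [8, 2]ᵀ ≈ [-8.2450, 0.1387]ᵀ
Result: (-8.2450, 0.1387)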